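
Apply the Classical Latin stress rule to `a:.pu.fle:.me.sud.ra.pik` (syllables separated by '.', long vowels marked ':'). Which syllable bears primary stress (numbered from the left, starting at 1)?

5

Classical Latin: stress the penult if heavy (long vowel or closed), else the antepenult.
Weights: 5 sud H, 6 ra L, 7 pik H.
The penult (syllable 6, ra) is light, so stress falls on the antepenult (syllable 5, sud).
Stress on syllable 5: a:.pu.fle:.me.ˈsud.ra.pik.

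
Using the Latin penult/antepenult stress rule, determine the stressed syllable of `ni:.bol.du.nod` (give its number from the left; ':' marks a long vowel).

Classical Latin: stress the penult if heavy (long vowel or closed), else the antepenult.
Weights: 2 bol H, 3 du L, 4 nod H.
The penult (syllable 3, du) is light, so stress falls on the antepenult (syllable 2, bol).
Stress on syllable 2: ni:.ˈbol.du.nod.

2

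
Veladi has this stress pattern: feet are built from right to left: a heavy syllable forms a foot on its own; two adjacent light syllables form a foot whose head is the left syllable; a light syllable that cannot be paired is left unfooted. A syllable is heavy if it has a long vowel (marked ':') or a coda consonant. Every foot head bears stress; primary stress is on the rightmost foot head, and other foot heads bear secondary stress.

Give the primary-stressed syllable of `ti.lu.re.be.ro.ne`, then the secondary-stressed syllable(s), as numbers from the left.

primary 5, secondary 1, 3

Weights: 1 ti L, 2 lu L, 3 re L, 4 be L, 5 ro L, 6 ne L.
Parse right to left (heavy = foot alone; LL = one foot; stranded L unfooted): (ˈti.lu) (ˈre.be) (ˈro.ne).
Foot heads: 1, 3, 5.
Primary stress on the rightmost head = syllable 5.
Secondary stress on 1, 3: ˌti.lu.ˌre.be.ˈro.ne.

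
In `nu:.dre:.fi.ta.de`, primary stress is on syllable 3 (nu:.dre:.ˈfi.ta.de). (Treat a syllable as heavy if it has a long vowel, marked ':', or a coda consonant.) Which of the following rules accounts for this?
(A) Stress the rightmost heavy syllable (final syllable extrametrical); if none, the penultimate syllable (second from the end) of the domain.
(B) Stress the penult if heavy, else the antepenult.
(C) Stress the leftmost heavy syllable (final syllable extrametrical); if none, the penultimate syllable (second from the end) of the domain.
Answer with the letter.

Rule A → syllable 2 (observed: 3).
Rule B → syllable 3 ✓.
Rule C → syllable 1 (observed: 3).

B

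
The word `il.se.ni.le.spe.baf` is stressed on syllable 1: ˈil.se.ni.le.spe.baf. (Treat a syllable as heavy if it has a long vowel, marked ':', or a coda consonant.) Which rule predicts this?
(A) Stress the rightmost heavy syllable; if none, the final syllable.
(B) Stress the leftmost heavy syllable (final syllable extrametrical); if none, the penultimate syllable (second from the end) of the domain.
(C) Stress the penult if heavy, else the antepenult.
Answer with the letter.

B

Rule A → syllable 6 (observed: 1).
Rule B → syllable 1 ✓.
Rule C → syllable 4 (observed: 1).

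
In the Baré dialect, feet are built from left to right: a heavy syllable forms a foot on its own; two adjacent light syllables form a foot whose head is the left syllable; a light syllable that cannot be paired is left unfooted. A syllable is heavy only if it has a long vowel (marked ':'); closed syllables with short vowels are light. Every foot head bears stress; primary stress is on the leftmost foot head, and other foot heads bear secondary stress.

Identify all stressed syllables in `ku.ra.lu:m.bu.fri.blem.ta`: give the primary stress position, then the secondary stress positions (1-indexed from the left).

primary 1, secondary 3, 4, 6

Weights: 1 ku L, 2 ra L, 3 lu:m H, 4 bu L, 5 fri L, 6 blem L, 7 ta L.
Parse left to right (heavy = foot alone; LL = one foot; stranded L unfooted): (ˈku.ra) (ˈlu:m) (ˈbu.fri) (ˈblem.ta).
Foot heads: 1, 3, 4, 6.
Primary stress on the leftmost head = syllable 1.
Secondary stress on 3, 4, 6: ˈku.ra.ˌlu:m.ˌbu.fri.ˌblem.ta.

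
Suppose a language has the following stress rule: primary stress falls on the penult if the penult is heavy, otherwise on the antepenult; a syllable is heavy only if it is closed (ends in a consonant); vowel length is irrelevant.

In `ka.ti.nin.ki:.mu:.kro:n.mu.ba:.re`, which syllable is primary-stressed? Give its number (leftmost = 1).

Weights: 7 mu L, 8 ba: L, 9 re L.
The penult (syllable 8, ba:) is light, so stress falls on the antepenult (syllable 7, mu).
Primary stress: syllable 7 → ka.ti.nin.ki:.mu:.kro:n.ˈmu.ba:.re.

7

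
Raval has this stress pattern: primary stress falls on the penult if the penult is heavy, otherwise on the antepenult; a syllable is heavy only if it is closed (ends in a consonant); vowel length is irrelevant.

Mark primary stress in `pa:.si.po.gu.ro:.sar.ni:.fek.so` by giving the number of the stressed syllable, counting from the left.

Weights: 7 ni: L, 8 fek H, 9 so L.
The penult (syllable 8, fek) is heavy, so it takes stress.
Primary stress: syllable 8 → pa:.si.po.gu.ro:.sar.ni:.ˈfek.so.

8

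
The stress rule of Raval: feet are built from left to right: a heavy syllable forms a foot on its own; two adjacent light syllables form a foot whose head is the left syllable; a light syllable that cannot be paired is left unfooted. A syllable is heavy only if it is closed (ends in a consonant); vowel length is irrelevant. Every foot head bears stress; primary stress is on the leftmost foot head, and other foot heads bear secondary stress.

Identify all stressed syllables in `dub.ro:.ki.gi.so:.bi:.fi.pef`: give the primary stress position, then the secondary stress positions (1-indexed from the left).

Weights: 1 dub H, 2 ro: L, 3 ki L, 4 gi L, 5 so: L, 6 bi: L, 7 fi L, 8 pef H.
Parse left to right (heavy = foot alone; LL = one foot; stranded L unfooted): (ˈdub) (ˈro:.ki) (ˈgi.so:) (ˈbi:.fi) (ˈpef).
Foot heads: 1, 2, 4, 6, 8.
Primary stress on the leftmost head = syllable 1.
Secondary stress on 2, 4, 6, 8: ˈdub.ˌro:.ki.ˌgi.so:.ˌbi:.fi.ˌpef.

primary 1, secondary 2, 4, 6, 8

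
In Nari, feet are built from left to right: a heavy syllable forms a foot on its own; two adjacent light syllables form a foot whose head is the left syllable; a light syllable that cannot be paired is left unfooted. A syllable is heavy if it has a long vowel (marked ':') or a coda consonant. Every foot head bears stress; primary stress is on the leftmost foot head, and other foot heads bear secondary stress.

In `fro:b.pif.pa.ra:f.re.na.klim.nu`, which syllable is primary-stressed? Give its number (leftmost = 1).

1

Weights: 1 fro:b H, 2 pif H, 3 pa L, 4 ra:f H, 5 re L, 6 na L, 7 klim H, 8 nu L.
Parse left to right (heavy = foot alone; LL = one foot; stranded L unfooted): (ˈfro:b) (ˈpif) pa (ˈra:f) (ˈre.na) (ˈklim) nu.
Foot heads: 1, 2, 4, 5, 7.
Primary stress on the leftmost head = syllable 1.
Primary stress: syllable 1 → ˈfro:b.pif.pa.ra:f.re.na.klim.nu.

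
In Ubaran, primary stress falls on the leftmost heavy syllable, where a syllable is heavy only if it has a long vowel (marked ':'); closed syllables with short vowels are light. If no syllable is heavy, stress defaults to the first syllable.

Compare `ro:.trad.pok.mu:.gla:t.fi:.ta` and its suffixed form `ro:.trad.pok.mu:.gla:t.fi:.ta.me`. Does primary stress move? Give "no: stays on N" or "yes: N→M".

no: stays on 1

Base `ro:.trad.pok.mu:.gla:t.fi:.ta` (7 syllables):
  Weights: 1 ro: H, 2 trad L, 3 pok L, 4 mu: H, 5 gla:t H, 6 fi: H, 7 ta L.
  Heavy syllables in the domain: 1, 4, 5, 6. The leftmost is syllable 1 (ro:).
  → primary stress on syllable 1.
Suffixed `ro:.trad.pok.mu:.gla:t.fi:.ta.me` (8 syllables):
  Weights: 1 ro: H, 2 trad L, 3 pok L, 4 mu: H, 5 gla:t H, 6 fi: H, 7 ta L, 8 me L.
  Heavy syllables in the domain: 1, 4, 5, 6. The leftmost is syllable 1 (ro:).
  → primary stress on syllable 1.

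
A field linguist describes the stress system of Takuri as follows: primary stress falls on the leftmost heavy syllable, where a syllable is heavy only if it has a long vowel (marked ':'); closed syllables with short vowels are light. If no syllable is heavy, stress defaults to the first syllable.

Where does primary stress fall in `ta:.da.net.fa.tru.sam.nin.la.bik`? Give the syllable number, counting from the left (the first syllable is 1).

1

Weights: 1 ta: H, 2 da L, 3 net L, 4 fa L, 5 tru L, 6 sam L, 7 nin L, 8 la L, 9 bik L.
Heavy syllables in the domain: 1. The leftmost is syllable 1 (ta:).
Primary stress: syllable 1 → ˈta:.da.net.fa.tru.sam.nin.la.bik.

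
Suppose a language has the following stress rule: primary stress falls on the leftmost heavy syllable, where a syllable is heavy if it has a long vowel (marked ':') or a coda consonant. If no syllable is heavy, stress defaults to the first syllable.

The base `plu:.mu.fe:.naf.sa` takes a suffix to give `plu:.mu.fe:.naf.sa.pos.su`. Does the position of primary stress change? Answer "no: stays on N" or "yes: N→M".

Base `plu:.mu.fe:.naf.sa` (5 syllables):
  Weights: 1 plu: H, 2 mu L, 3 fe: H, 4 naf H, 5 sa L.
  Heavy syllables in the domain: 1, 3, 4. The leftmost is syllable 1 (plu:).
  → primary stress on syllable 1.
Suffixed `plu:.mu.fe:.naf.sa.pos.su` (7 syllables):
  Weights: 1 plu: H, 2 mu L, 3 fe: H, 4 naf H, 5 sa L, 6 pos H, 7 su L.
  Heavy syllables in the domain: 1, 3, 4, 6. The leftmost is syllable 1 (plu:).
  → primary stress on syllable 1.

no: stays on 1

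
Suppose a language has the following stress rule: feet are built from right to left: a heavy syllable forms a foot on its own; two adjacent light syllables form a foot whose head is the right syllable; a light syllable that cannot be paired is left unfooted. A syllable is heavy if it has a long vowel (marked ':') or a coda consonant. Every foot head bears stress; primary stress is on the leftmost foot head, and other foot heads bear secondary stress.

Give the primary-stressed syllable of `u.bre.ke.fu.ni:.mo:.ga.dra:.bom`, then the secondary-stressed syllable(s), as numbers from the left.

primary 2, secondary 4, 5, 6, 8, 9

Weights: 1 u L, 2 bre L, 3 ke L, 4 fu L, 5 ni: H, 6 mo: H, 7 ga L, 8 dra: H, 9 bom H.
Parse right to left (heavy = foot alone; LL = one foot; stranded L unfooted): (u.ˈbre) (ke.ˈfu) (ˈni:) (ˈmo:) ga (ˈdra:) (ˈbom).
Foot heads: 2, 4, 5, 6, 8, 9.
Primary stress on the leftmost head = syllable 2.
Secondary stress on 4, 5, 6, 8, 9: u.ˈbre.ke.ˌfu.ˌni:.ˌmo:.ga.ˌdra:.ˌbom.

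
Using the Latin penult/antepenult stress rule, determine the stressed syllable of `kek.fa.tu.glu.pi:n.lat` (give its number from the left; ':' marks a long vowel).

5

Classical Latin: stress the penult if heavy (long vowel or closed), else the antepenult.
Weights: 4 glu L, 5 pi:n H, 6 lat H.
The penult (syllable 5, pi:n) is heavy, so it takes stress.
Stress on syllable 5: kek.fa.tu.glu.ˈpi:n.lat.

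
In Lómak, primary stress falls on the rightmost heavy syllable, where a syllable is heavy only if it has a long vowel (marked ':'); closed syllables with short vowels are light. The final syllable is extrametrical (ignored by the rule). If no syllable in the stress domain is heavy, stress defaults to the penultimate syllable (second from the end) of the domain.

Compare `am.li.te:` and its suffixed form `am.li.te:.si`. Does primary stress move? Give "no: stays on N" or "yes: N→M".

Base `am.li.te:` (3 syllables):
  The final syllable (3, te:) is extrametrical; the stress domain is syllables 1–2.
  Weights: 1 am L, 2 li L.
  No heavy syllable in the domain; default to the penultimate syllable (second from the end) of the domain = syllable 1.
  → primary stress on syllable 1.
Suffixed `am.li.te:.si` (4 syllables):
  The final syllable (4, si) is extrametrical; the stress domain is syllables 1–3.
  Weights: 1 am L, 2 li L, 3 te: H.
  Heavy syllables in the domain: 3. The rightmost is syllable 3 (te:).
  → primary stress on syllable 3.

yes: 1→3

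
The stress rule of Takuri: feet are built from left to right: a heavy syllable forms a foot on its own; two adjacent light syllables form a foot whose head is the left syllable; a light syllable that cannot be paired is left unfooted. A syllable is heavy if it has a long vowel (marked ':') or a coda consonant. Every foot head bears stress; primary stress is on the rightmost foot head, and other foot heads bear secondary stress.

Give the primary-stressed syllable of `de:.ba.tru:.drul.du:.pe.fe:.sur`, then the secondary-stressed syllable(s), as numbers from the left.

primary 8, secondary 1, 3, 4, 5, 7

Weights: 1 de: H, 2 ba L, 3 tru: H, 4 drul H, 5 du: H, 6 pe L, 7 fe: H, 8 sur H.
Parse left to right (heavy = foot alone; LL = one foot; stranded L unfooted): (ˈde:) ba (ˈtru:) (ˈdrul) (ˈdu:) pe (ˈfe:) (ˈsur).
Foot heads: 1, 3, 4, 5, 7, 8.
Primary stress on the rightmost head = syllable 8.
Secondary stress on 1, 3, 4, 5, 7: ˌde:.ba.ˌtru:.ˌdrul.ˌdu:.pe.ˌfe:.ˈsur.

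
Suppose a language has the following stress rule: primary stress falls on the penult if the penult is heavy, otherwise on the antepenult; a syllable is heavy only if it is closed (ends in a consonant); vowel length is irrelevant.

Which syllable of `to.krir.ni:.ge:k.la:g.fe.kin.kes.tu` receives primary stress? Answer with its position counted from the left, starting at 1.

Weights: 7 kin H, 8 kes H, 9 tu L.
The penult (syllable 8, kes) is heavy, so it takes stress.
Primary stress: syllable 8 → to.krir.ni:.ge:k.la:g.fe.kin.ˈkes.tu.

8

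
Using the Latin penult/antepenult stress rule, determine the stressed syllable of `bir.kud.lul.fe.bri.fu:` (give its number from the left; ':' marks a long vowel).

4

Classical Latin: stress the penult if heavy (long vowel or closed), else the antepenult.
Weights: 4 fe L, 5 bri L, 6 fu: H.
The penult (syllable 5, bri) is light, so stress falls on the antepenult (syllable 4, fe).
Stress on syllable 4: bir.kud.lul.ˈfe.bri.fu:.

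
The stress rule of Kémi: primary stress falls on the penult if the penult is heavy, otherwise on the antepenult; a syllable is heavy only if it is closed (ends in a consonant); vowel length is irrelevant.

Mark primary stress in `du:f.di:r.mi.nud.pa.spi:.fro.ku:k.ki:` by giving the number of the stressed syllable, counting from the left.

8

Weights: 7 fro L, 8 ku:k H, 9 ki: L.
The penult (syllable 8, ku:k) is heavy, so it takes stress.
Primary stress: syllable 8 → du:f.di:r.mi.nud.pa.spi:.fro.ˈku:k.ki:.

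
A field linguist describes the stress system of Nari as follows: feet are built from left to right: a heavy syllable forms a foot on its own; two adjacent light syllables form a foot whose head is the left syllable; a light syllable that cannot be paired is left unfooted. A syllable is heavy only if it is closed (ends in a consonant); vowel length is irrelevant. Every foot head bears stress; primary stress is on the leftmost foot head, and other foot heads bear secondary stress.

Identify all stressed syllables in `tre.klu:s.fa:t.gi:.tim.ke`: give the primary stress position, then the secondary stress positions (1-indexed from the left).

primary 2, secondary 3, 5

Weights: 1 tre L, 2 klu:s H, 3 fa:t H, 4 gi: L, 5 tim H, 6 ke L.
Parse left to right (heavy = foot alone; LL = one foot; stranded L unfooted): tre (ˈklu:s) (ˈfa:t) gi: (ˈtim) ke.
Foot heads: 2, 3, 5.
Primary stress on the leftmost head = syllable 2.
Secondary stress on 3, 5: tre.ˈklu:s.ˌfa:t.gi:.ˌtim.ke.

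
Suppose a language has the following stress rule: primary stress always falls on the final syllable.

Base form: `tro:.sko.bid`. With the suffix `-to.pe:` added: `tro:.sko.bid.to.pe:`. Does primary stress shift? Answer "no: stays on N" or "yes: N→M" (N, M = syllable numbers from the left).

Base `tro:.sko.bid` (3 syllables):
  The word has 3 syllables; the final syllable is syllable 3 (bid).
  → primary stress on syllable 3.
Suffixed `tro:.sko.bid.to.pe:` (5 syllables):
  The word has 5 syllables; the final syllable is syllable 5 (pe:).
  → primary stress on syllable 5.

yes: 3→5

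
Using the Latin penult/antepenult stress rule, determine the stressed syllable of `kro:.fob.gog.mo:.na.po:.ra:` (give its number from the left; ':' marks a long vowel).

6

Classical Latin: stress the penult if heavy (long vowel or closed), else the antepenult.
Weights: 5 na L, 6 po: H, 7 ra: H.
The penult (syllable 6, po:) is heavy, so it takes stress.
Stress on syllable 6: kro:.fob.gog.mo:.na.ˈpo:.ra:.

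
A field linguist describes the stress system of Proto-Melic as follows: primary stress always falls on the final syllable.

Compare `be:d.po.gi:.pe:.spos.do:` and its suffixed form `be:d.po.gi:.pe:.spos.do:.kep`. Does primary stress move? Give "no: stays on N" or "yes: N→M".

yes: 6→7

Base `be:d.po.gi:.pe:.spos.do:` (6 syllables):
  The word has 6 syllables; the final syllable is syllable 6 (do:).
  → primary stress on syllable 6.
Suffixed `be:d.po.gi:.pe:.spos.do:.kep` (7 syllables):
  The word has 7 syllables; the final syllable is syllable 7 (kep).
  → primary stress on syllable 7.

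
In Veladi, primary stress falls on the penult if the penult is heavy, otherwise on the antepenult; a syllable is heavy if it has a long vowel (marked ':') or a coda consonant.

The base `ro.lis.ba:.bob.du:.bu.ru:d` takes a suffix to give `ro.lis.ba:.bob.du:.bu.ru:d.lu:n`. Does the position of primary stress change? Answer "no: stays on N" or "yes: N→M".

Base `ro.lis.ba:.bob.du:.bu.ru:d` (7 syllables):
  Weights: 5 du: H, 6 bu L, 7 ru:d H.
  The penult (syllable 6, bu) is light, so stress falls on the antepenult (syllable 5, du:).
  → primary stress on syllable 5.
Suffixed `ro.lis.ba:.bob.du:.bu.ru:d.lu:n` (8 syllables):
  Weights: 6 bu L, 7 ru:d H, 8 lu:n H.
  The penult (syllable 7, ru:d) is heavy, so it takes stress.
  → primary stress on syllable 7.

yes: 5→7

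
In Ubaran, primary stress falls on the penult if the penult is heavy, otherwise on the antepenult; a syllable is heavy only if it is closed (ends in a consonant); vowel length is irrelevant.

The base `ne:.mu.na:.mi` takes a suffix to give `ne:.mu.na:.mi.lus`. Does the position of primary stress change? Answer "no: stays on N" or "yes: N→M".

yes: 2→3

Base `ne:.mu.na:.mi` (4 syllables):
  Weights: 2 mu L, 3 na: L, 4 mi L.
  The penult (syllable 3, na:) is light, so stress falls on the antepenult (syllable 2, mu).
  → primary stress on syllable 2.
Suffixed `ne:.mu.na:.mi.lus` (5 syllables):
  Weights: 3 na: L, 4 mi L, 5 lus H.
  The penult (syllable 4, mi) is light, so stress falls on the antepenult (syllable 3, na:).
  → primary stress on syllable 3.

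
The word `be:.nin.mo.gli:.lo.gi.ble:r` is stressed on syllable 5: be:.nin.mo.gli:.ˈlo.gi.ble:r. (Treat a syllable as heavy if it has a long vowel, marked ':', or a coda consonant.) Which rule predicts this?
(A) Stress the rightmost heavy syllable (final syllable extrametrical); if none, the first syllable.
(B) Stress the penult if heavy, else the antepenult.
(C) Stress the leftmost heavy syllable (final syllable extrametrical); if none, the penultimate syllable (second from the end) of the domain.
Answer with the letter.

Rule A → syllable 4 (observed: 5).
Rule B → syllable 5 ✓.
Rule C → syllable 1 (observed: 5).

B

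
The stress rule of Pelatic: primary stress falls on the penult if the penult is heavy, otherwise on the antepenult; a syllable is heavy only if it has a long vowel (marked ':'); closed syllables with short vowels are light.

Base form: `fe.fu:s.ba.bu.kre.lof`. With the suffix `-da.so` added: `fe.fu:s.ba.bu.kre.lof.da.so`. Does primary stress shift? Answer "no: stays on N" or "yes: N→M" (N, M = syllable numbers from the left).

Base `fe.fu:s.ba.bu.kre.lof` (6 syllables):
  Weights: 4 bu L, 5 kre L, 6 lof L.
  The penult (syllable 5, kre) is light, so stress falls on the antepenult (syllable 4, bu).
  → primary stress on syllable 4.
Suffixed `fe.fu:s.ba.bu.kre.lof.da.so` (8 syllables):
  Weights: 6 lof L, 7 da L, 8 so L.
  The penult (syllable 7, da) is light, so stress falls on the antepenult (syllable 6, lof).
  → primary stress on syllable 6.

yes: 4→6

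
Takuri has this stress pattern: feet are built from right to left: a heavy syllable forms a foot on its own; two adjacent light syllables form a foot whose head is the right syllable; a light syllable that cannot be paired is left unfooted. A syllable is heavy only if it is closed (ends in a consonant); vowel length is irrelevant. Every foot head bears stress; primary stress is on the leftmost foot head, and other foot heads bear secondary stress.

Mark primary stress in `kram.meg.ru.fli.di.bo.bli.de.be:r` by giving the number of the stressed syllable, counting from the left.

1

Weights: 1 kram H, 2 meg H, 3 ru L, 4 fli L, 5 di L, 6 bo L, 7 bli L, 8 de L, 9 be:r H.
Parse right to left (heavy = foot alone; LL = one foot; stranded L unfooted): (ˈkram) (ˈmeg) (ru.ˈfli) (di.ˈbo) (bli.ˈde) (ˈbe:r).
Foot heads: 1, 2, 4, 6, 8, 9.
Primary stress on the leftmost head = syllable 1.
Primary stress: syllable 1 → ˈkram.meg.ru.fli.di.bo.bli.de.be:r.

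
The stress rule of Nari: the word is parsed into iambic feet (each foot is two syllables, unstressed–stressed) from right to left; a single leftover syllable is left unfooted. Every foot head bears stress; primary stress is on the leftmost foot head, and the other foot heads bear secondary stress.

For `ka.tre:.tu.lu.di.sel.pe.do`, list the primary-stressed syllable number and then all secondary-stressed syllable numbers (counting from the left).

primary 2, secondary 4, 6, 8

Parse right to left into iambic (σˈσ) feet: (ka.ˈtre:) (tu.ˈlu) (di.ˈsel) (pe.ˈdo).
Foot heads (stressed positions): 2, 4, 6, 8.
End Rule Leftmost: primary stress on the leftmost head = syllable 2.
Secondary stress on 4, 6, 8: ka.ˈtre:.tu.ˌlu.di.ˌsel.pe.ˌdo.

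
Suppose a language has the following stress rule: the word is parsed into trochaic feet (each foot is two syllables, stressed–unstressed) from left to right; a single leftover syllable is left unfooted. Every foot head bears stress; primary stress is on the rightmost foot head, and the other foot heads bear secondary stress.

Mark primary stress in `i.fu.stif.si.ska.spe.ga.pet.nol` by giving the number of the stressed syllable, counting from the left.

7

Parse left to right into trochaic (ˈσσ) feet: (ˈi.fu) (ˈstif.si) (ˈska.spe) (ˈga.pet) nol. Syllable 9 is left unfooted.
Foot heads (stressed positions): 1, 3, 5, 7.
End Rule Rightmost: primary stress on the rightmost head = syllable 7.
Primary stress: syllable 7 → i.fu.stif.si.ska.spe.ˈga.pet.nol.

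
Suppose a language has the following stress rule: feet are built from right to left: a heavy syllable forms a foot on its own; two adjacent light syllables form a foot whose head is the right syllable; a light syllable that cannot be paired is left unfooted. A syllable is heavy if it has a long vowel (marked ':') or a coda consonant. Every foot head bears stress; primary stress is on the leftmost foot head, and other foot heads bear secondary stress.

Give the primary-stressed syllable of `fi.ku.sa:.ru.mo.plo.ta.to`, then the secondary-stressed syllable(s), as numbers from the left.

primary 2, secondary 3, 6, 8

Weights: 1 fi L, 2 ku L, 3 sa: H, 4 ru L, 5 mo L, 6 plo L, 7 ta L, 8 to L.
Parse right to left (heavy = foot alone; LL = one foot; stranded L unfooted): (fi.ˈku) (ˈsa:) ru (mo.ˈplo) (ta.ˈto).
Foot heads: 2, 3, 6, 8.
Primary stress on the leftmost head = syllable 2.
Secondary stress on 3, 6, 8: fi.ˈku.ˌsa:.ru.mo.ˌplo.ta.ˌto.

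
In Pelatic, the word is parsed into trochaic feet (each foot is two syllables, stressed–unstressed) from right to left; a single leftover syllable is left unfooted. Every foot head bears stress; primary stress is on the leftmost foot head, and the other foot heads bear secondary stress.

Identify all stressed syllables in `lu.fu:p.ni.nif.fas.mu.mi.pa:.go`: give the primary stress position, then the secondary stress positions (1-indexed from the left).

primary 2, secondary 4, 6, 8

Parse right to left into trochaic (ˈσσ) feet: lu (ˈfu:p.ni) (ˈnif.fas) (ˈmu.mi) (ˈpa:.go). Syllable 1 is left unfooted.
Foot heads (stressed positions): 2, 4, 6, 8.
End Rule Leftmost: primary stress on the leftmost head = syllable 2.
Secondary stress on 4, 6, 8: lu.ˈfu:p.ni.ˌnif.fas.ˌmu.mi.ˌpa:.go.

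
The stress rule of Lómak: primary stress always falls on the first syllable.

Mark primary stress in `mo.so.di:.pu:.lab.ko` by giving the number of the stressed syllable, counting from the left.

1

The word has 6 syllables; the first syllable is syllable 1 (mo).
Primary stress: syllable 1 → ˈmo.so.di:.pu:.lab.ko.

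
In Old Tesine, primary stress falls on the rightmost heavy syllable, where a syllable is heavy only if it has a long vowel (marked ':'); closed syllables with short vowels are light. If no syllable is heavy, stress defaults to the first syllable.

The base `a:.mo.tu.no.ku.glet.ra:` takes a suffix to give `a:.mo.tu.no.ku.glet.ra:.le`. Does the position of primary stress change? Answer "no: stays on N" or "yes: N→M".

Base `a:.mo.tu.no.ku.glet.ra:` (7 syllables):
  Weights: 1 a: H, 2 mo L, 3 tu L, 4 no L, 5 ku L, 6 glet L, 7 ra: H.
  Heavy syllables in the domain: 1, 7. The rightmost is syllable 7 (ra:).
  → primary stress on syllable 7.
Suffixed `a:.mo.tu.no.ku.glet.ra:.le` (8 syllables):
  Weights: 1 a: H, 2 mo L, 3 tu L, 4 no L, 5 ku L, 6 glet L, 7 ra: H, 8 le L.
  Heavy syllables in the domain: 1, 7. The rightmost is syllable 7 (ra:).
  → primary stress on syllable 7.

no: stays on 7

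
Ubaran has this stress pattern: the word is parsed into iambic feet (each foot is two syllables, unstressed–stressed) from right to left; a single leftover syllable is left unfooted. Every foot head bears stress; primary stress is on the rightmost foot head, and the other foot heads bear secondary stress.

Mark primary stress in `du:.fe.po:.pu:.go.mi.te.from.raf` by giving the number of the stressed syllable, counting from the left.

Parse right to left into iambic (σˈσ) feet: du: (fe.ˈpo:) (pu:.ˈgo) (mi.ˈte) (from.ˈraf). Syllable 1 is left unfooted.
Foot heads (stressed positions): 3, 5, 7, 9.
End Rule Rightmost: primary stress on the rightmost head = syllable 9.
Primary stress: syllable 9 → du:.fe.po:.pu:.go.mi.te.from.ˈraf.

9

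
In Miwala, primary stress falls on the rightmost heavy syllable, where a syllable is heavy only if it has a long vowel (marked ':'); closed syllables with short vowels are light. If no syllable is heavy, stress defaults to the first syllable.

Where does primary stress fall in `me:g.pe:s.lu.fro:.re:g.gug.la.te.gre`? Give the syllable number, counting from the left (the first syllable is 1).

Weights: 1 me:g H, 2 pe:s H, 3 lu L, 4 fro: H, 5 re:g H, 6 gug L, 7 la L, 8 te L, 9 gre L.
Heavy syllables in the domain: 1, 2, 4, 5. The rightmost is syllable 5 (re:g).
Primary stress: syllable 5 → me:g.pe:s.lu.fro:.ˈre:g.gug.la.te.gre.

5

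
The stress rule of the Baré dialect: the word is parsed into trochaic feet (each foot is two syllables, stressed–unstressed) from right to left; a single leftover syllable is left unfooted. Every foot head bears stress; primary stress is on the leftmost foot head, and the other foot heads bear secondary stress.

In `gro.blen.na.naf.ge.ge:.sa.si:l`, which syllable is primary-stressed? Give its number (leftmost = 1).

Parse right to left into trochaic (ˈσσ) feet: (ˈgro.blen) (ˈna.naf) (ˈge.ge:) (ˈsa.si:l).
Foot heads (stressed positions): 1, 3, 5, 7.
End Rule Leftmost: primary stress on the leftmost head = syllable 1.
Primary stress: syllable 1 → ˈgro.blen.na.naf.ge.ge:.sa.si:l.

1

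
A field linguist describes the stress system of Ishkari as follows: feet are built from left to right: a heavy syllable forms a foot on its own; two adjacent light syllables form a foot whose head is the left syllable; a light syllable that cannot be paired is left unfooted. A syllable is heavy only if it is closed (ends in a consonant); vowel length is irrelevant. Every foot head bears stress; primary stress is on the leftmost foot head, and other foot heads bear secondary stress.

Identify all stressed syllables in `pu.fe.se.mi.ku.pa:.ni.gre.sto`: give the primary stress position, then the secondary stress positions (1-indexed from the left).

primary 1, secondary 3, 5, 7

Weights: 1 pu L, 2 fe L, 3 se L, 4 mi L, 5 ku L, 6 pa: L, 7 ni L, 8 gre L, 9 sto L.
Parse left to right (heavy = foot alone; LL = one foot; stranded L unfooted): (ˈpu.fe) (ˈse.mi) (ˈku.pa:) (ˈni.gre) sto.
Foot heads: 1, 3, 5, 7.
Primary stress on the leftmost head = syllable 1.
Secondary stress on 3, 5, 7: ˈpu.fe.ˌse.mi.ˌku.pa:.ˌni.gre.sto.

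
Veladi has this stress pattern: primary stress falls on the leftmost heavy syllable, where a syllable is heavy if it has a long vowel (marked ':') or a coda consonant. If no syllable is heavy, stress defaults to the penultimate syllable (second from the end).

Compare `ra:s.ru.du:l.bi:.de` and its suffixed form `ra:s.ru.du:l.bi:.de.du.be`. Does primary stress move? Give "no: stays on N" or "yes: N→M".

no: stays on 1

Base `ra:s.ru.du:l.bi:.de` (5 syllables):
  Weights: 1 ra:s H, 2 ru L, 3 du:l H, 4 bi: H, 5 de L.
  Heavy syllables in the domain: 1, 3, 4. The leftmost is syllable 1 (ra:s).
  → primary stress on syllable 1.
Suffixed `ra:s.ru.du:l.bi:.de.du.be` (7 syllables):
  Weights: 1 ra:s H, 2 ru L, 3 du:l H, 4 bi: H, 5 de L, 6 du L, 7 be L.
  Heavy syllables in the domain: 1, 3, 4. The leftmost is syllable 1 (ra:s).
  → primary stress on syllable 1.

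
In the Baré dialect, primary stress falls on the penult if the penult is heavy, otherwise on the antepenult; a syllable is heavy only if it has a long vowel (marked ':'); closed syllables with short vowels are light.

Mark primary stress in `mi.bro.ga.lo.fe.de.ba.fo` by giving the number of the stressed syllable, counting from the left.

6

Weights: 6 de L, 7 ba L, 8 fo L.
The penult (syllable 7, ba) is light, so stress falls on the antepenult (syllable 6, de).
Primary stress: syllable 6 → mi.bro.ga.lo.fe.ˈde.ba.fo.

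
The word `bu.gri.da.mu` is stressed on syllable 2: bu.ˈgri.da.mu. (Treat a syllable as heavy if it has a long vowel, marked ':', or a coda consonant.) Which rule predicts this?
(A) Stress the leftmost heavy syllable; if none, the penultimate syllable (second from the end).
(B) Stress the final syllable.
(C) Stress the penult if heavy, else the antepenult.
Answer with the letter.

C

Rule A → syllable 3 (observed: 2).
Rule B → syllable 4 (observed: 2).
Rule C → syllable 2 ✓.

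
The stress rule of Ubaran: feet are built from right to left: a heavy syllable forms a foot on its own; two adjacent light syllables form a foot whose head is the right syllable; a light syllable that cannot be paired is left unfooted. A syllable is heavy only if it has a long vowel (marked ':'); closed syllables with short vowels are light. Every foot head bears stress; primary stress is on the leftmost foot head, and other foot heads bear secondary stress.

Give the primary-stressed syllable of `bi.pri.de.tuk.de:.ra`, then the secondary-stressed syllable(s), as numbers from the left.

primary 2, secondary 4, 5

Weights: 1 bi L, 2 pri L, 3 de L, 4 tuk L, 5 de: H, 6 ra L.
Parse right to left (heavy = foot alone; LL = one foot; stranded L unfooted): (bi.ˈpri) (de.ˈtuk) (ˈde:) ra.
Foot heads: 2, 4, 5.
Primary stress on the leftmost head = syllable 2.
Secondary stress on 4, 5: bi.ˈpri.de.ˌtuk.ˌde:.ra.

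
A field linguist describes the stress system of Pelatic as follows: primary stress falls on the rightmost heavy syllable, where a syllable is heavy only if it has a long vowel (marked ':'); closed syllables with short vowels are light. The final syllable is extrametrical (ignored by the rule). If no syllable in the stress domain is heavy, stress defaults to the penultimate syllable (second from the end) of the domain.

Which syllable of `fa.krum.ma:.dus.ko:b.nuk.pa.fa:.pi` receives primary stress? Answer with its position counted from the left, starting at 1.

8

The final syllable (9, pi) is extrametrical; the stress domain is syllables 1–8.
Weights: 1 fa L, 2 krum L, 3 ma: H, 4 dus L, 5 ko:b H, 6 nuk L, 7 pa L, 8 fa: H.
Heavy syllables in the domain: 3, 5, 8. The rightmost is syllable 8 (fa:).
Primary stress: syllable 8 → fa.krum.ma:.dus.ko:b.nuk.pa.ˈfa:.pi.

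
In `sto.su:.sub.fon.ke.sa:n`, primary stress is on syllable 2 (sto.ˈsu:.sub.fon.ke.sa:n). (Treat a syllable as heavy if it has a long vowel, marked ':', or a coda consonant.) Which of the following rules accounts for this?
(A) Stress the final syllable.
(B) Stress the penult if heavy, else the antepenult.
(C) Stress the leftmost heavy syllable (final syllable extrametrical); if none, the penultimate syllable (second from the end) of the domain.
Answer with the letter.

C

Rule A → syllable 6 (observed: 2).
Rule B → syllable 4 (observed: 2).
Rule C → syllable 2 ✓.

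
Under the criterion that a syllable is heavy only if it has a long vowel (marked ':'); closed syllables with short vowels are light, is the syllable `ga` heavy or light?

`ga`: short vowel, open (no coda). Short vowel → light.

light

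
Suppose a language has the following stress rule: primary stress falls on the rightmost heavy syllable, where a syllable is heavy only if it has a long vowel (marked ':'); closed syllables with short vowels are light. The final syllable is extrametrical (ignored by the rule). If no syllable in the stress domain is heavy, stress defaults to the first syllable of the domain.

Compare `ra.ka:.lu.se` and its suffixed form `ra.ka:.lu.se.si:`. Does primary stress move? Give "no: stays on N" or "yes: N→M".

Base `ra.ka:.lu.se` (4 syllables):
  The final syllable (4, se) is extrametrical; the stress domain is syllables 1–3.
  Weights: 1 ra L, 2 ka: H, 3 lu L.
  Heavy syllables in the domain: 2. The rightmost is syllable 2 (ka:).
  → primary stress on syllable 2.
Suffixed `ra.ka:.lu.se.si:` (5 syllables):
  The final syllable (5, si:) is extrametrical; the stress domain is syllables 1–4.
  Weights: 1 ra L, 2 ka: H, 3 lu L, 4 se L.
  Heavy syllables in the domain: 2. The rightmost is syllable 2 (ka:).
  → primary stress on syllable 2.

no: stays on 2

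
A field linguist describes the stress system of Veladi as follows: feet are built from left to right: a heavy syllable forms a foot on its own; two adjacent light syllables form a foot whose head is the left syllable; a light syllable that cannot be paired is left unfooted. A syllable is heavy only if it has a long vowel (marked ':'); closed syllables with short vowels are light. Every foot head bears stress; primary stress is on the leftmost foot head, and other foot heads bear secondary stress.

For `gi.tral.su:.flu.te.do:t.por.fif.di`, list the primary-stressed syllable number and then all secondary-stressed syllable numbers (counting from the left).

Weights: 1 gi L, 2 tral L, 3 su: H, 4 flu L, 5 te L, 6 do:t H, 7 por L, 8 fif L, 9 di L.
Parse left to right (heavy = foot alone; LL = one foot; stranded L unfooted): (ˈgi.tral) (ˈsu:) (ˈflu.te) (ˈdo:t) (ˈpor.fif) di.
Foot heads: 1, 3, 4, 6, 7.
Primary stress on the leftmost head = syllable 1.
Secondary stress on 3, 4, 6, 7: ˈgi.tral.ˌsu:.ˌflu.te.ˌdo:t.ˌpor.fif.di.

primary 1, secondary 3, 4, 6, 7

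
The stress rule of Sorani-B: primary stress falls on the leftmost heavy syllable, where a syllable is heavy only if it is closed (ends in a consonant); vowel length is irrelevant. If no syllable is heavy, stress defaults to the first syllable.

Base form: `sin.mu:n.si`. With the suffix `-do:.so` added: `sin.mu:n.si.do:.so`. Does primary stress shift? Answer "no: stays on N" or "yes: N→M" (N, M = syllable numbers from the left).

no: stays on 1

Base `sin.mu:n.si` (3 syllables):
  Weights: 1 sin H, 2 mu:n H, 3 si L.
  Heavy syllables in the domain: 1, 2. The leftmost is syllable 1 (sin).
  → primary stress on syllable 1.
Suffixed `sin.mu:n.si.do:.so` (5 syllables):
  Weights: 1 sin H, 2 mu:n H, 3 si L, 4 do: L, 5 so L.
  Heavy syllables in the domain: 1, 2. The leftmost is syllable 1 (sin).
  → primary stress on syllable 1.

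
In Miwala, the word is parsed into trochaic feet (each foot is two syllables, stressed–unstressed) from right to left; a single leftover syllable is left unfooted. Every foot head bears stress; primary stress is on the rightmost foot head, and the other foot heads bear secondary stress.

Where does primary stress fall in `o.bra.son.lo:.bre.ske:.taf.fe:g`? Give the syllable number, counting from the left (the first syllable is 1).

Parse right to left into trochaic (ˈσσ) feet: (ˈo.bra) (ˈson.lo:) (ˈbre.ske:) (ˈtaf.fe:g).
Foot heads (stressed positions): 1, 3, 5, 7.
End Rule Rightmost: primary stress on the rightmost head = syllable 7.
Primary stress: syllable 7 → o.bra.son.lo:.bre.ske:.ˈtaf.fe:g.

7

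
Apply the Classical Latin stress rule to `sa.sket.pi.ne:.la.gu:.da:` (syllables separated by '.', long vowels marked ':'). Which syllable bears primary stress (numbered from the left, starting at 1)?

Classical Latin: stress the penult if heavy (long vowel or closed), else the antepenult.
Weights: 5 la L, 6 gu: H, 7 da: H.
The penult (syllable 6, gu:) is heavy, so it takes stress.
Stress on syllable 6: sa.sket.pi.ne:.la.ˈgu:.da:.

6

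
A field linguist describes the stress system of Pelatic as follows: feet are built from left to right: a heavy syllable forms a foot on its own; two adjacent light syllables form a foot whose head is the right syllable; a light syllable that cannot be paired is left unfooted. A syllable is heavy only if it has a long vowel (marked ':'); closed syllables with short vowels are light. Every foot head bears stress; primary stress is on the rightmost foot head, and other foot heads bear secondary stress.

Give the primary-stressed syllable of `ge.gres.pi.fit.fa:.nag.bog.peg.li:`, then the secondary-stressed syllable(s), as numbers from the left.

primary 9, secondary 2, 4, 5, 7

Weights: 1 ge L, 2 gres L, 3 pi L, 4 fit L, 5 fa: H, 6 nag L, 7 bog L, 8 peg L, 9 li: H.
Parse left to right (heavy = foot alone; LL = one foot; stranded L unfooted): (ge.ˈgres) (pi.ˈfit) (ˈfa:) (nag.ˈbog) peg (ˈli:).
Foot heads: 2, 4, 5, 7, 9.
Primary stress on the rightmost head = syllable 9.
Secondary stress on 2, 4, 5, 7: ge.ˌgres.pi.ˌfit.ˌfa:.nag.ˌbog.peg.ˈli:.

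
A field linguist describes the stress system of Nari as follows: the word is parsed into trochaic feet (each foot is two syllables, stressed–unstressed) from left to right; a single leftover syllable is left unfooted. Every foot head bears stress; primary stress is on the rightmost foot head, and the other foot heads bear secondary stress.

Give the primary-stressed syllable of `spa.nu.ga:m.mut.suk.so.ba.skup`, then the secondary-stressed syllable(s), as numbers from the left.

Parse left to right into trochaic (ˈσσ) feet: (ˈspa.nu) (ˈga:m.mut) (ˈsuk.so) (ˈba.skup).
Foot heads (stressed positions): 1, 3, 5, 7.
End Rule Rightmost: primary stress on the rightmost head = syllable 7.
Secondary stress on 1, 3, 5: ˌspa.nu.ˌga:m.mut.ˌsuk.so.ˈba.skup.

primary 7, secondary 1, 3, 5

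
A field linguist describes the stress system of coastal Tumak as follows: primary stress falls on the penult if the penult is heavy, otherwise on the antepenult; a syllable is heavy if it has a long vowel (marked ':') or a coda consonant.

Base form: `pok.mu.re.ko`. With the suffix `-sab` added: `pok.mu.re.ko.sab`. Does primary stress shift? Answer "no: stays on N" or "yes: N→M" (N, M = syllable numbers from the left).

Base `pok.mu.re.ko` (4 syllables):
  Weights: 2 mu L, 3 re L, 4 ko L.
  The penult (syllable 3, re) is light, so stress falls on the antepenult (syllable 2, mu).
  → primary stress on syllable 2.
Suffixed `pok.mu.re.ko.sab` (5 syllables):
  Weights: 3 re L, 4 ko L, 5 sab H.
  The penult (syllable 4, ko) is light, so stress falls on the antepenult (syllable 3, re).
  → primary stress on syllable 3.

yes: 2→3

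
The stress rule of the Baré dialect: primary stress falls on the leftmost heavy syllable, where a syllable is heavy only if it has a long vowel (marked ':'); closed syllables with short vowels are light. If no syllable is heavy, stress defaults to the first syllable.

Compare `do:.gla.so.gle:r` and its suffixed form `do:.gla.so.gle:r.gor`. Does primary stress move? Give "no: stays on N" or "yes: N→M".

Base `do:.gla.so.gle:r` (4 syllables):
  Weights: 1 do: H, 2 gla L, 3 so L, 4 gle:r H.
  Heavy syllables in the domain: 1, 4. The leftmost is syllable 1 (do:).
  → primary stress on syllable 1.
Suffixed `do:.gla.so.gle:r.gor` (5 syllables):
  Weights: 1 do: H, 2 gla L, 3 so L, 4 gle:r H, 5 gor L.
  Heavy syllables in the domain: 1, 4. The leftmost is syllable 1 (do:).
  → primary stress on syllable 1.

no: stays on 1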